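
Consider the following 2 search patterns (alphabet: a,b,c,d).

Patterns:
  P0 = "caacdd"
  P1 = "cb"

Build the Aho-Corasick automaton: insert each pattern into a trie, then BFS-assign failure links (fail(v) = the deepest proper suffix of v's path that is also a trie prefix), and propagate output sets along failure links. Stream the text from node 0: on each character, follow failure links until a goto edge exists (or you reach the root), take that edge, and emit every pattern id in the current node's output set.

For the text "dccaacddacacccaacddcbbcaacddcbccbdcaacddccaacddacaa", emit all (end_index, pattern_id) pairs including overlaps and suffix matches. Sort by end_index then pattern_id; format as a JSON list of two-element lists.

Construct AC machine:
Trie (insert patterns):
  0='ε' goto c→1
  1='c' goto a→2 b→7
  2='ca' goto a→3
  3='caa' goto c→4
  4='caac' goto d→5
  5='caacd' goto d→6
  6='caacdd' goto ·  ←P0
  7='cb' goto ·  ←P1

BFS fail/out derivation:
  n1('c'): parent n0 fail=0; on 'c' 0 → fail=0;  out ∅∪∅=∅
  n2('ca'): parent n1 fail=0; on 'a' 0 → fail=0;  out ∅∪∅=∅
  n7('cb'): parent n1 fail=0; on 'b' 0 → fail=0;  out {1}∪∅={1}
  n3('caa'): parent n2 fail=0; on 'a' 0 → fail=0;  out ∅∪∅=∅
  n4('caac'): parent n3 fail=0; on 'c' 0 → fail=1;  out ∅∪∅=∅
  n5('caacd'): parent n4 fail=1; on 'd' 1→0 → fail=0;  out ∅∪∅=∅
  n6('caacdd'): parent n5 fail=0; on 'd' 0 → fail=0;  out {0}∪∅={0}

Text stream:
pos 0 'd': at 0
pos 1 'c': at 1
pos 2 'c': at 1 ·f
pos 3 'a': at 2
pos 4 'a': at 3
pos 5 'c': at 4
pos 6 'd': at 5
pos 7 'd': at 6  → match P0@[2:7]
pos 8 'a': at 0 ·f
pos 9 'c': at 1
pos 10 'a': at 2
pos 11 'c': at 1 ·f
pos 12 'c': at 1 ·f
pos 13 'c': at 1 ·f
pos 14 'a': at 2
pos 15 'a': at 3
pos 16 'c': at 4
pos 17 'd': at 5
pos 18 'd': at 6  → match P0@[13:18]
pos 19 'c': at 1 ·f
pos 20 'b': at 7  → match P1@[19:20]
pos 21 'b': at 0 ·f
pos 22 'c': at 1
pos 23 'a': at 2
pos 24 'a': at 3
pos 25 'c': at 4
pos 26 'd': at 5
pos 27 'd': at 6  → match P0@[22:27]
pos 28 'c': at 1 ·f
pos 29 'b': at 7  → match P1@[28:29]
pos 30 'c': at 1 ·f
pos 31 'c': at 1 ·f
pos 32 'b': at 7  → match P1@[31:32]
pos 33 'd': at 0 ·f
pos 34 'c': at 1
pos 35 'a': at 2
pos 36 'a': at 3
pos 37 'c': at 4
pos 38 'd': at 5
pos 39 'd': at 6  → match P0@[34:39]
pos 40 'c': at 1 ·f
pos 41 'c': at 1 ·f
pos 42 'a': at 2
pos 43 'a': at 3
pos 44 'c': at 4
pos 45 'd': at 5
pos 46 'd': at 6  → match P0@[41:46]
pos 47 'a': at 0 ·f
pos 48 'c': at 1
pos 49 'a': at 2
pos 50 'a': at 3

Matches: [[7,0],[18,0],[20,1],[27,0],[29,1],[32,1],[39,0],[46,0]]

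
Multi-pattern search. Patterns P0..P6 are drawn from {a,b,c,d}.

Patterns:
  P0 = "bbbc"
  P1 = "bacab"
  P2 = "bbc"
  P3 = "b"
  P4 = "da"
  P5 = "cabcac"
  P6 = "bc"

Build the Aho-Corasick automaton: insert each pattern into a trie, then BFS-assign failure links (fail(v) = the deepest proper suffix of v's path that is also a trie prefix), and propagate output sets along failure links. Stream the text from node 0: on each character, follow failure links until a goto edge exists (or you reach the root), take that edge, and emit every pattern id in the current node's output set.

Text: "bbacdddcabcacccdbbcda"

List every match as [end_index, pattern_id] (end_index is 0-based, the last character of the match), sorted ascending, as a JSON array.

Build:
Trie nodes:
  n0 'ε': b→1 c→12 d→10
  n1 'b': a→5 b→2 c→18  [P3 ends]
  n2 'bb': b→3 c→9
  n3 'bbb': c→4
  n4 'bbbc': ·  [P0 ends]
  n5 'ba': c→6
  n6 'bac': a→7
  n7 'baca': b→8
  n8 'bacab': ·  [P1 ends]
  n9 'bbc': ·  [P2 ends]
  n10 'd': a→11
  n11 'da': ·  [P4 ends]
  n12 'c': a→13
  n13 'ca': b→14
  n14 'cab': c→15
  n15 'cabc': a→16
  n16 'cabca': c→17
  n17 'cabcac': ·  [P5 ends]
  n18 'bc': ·  [P6 ends]

Failure links (BFS by depth):
  fail(1) 'b': from fail(0)=0 chase 'b': 0 ⇒ 0;  out={3}∪out(0)={3}
  fail(10) 'd': from fail(0)=0 chase 'd': 0 ⇒ 0;  out=∅∪out(0)=∅
  fail(12) 'c': from fail(0)=0 chase 'c': 0 ⇒ 0;  out=∅∪out(0)=∅
  fail(2) 'bb': from fail(1)=0 chase 'b': 0 ⇒ 1;  out=∅∪out(1)={3}
  fail(5) 'ba': from fail(1)=0 chase 'a': 0 ⇒ 0;  out=∅∪out(0)=∅
  fail(11) 'da': from fail(10)=0 chase 'a': 0 ⇒ 0;  out={4}∪out(0)={4}
  fail(13) 'ca': from fail(12)=0 chase 'a': 0 ⇒ 0;  out=∅∪out(0)=∅
  fail(18) 'bc': from fail(1)=0 chase 'c': 0 ⇒ 12;  out={6}∪out(12)={6}
  fail(3) 'bbb': from fail(2)=1 chase 'b': 1 ⇒ 2;  out=∅∪out(2)={3}
  fail(6) 'bac': from fail(5)=0 chase 'c': 0 ⇒ 12;  out=∅∪out(12)=∅
  fail(9) 'bbc': from fail(2)=1 chase 'c': 1 ⇒ 18;  out={2}∪out(18)={2,6}
  fail(14) 'cab': from fail(13)=0 chase 'b': 0 ⇒ 1;  out=∅∪out(1)={3}
  fail(4) 'bbbc': from fail(3)=2 chase 'c': 2 ⇒ 9;  out={0}∪out(9)={0,2,6}
  fail(7) 'baca': from fail(6)=12 chase 'a': 12 ⇒ 13;  out=∅∪out(13)=∅
  fail(15) 'cabc': from fail(14)=1 chase 'c': 1 ⇒ 18;  out=∅∪out(18)={6}
  fail(8) 'bacab': from fail(7)=13 chase 'b': 13 ⇒ 14;  out={1}∪out(14)={1,3}
  fail(16) 'cabca': from fail(15)=18 chase 'a': 18→12 ⇒ 13;  out=∅∪out(13)=∅
  fail(17) 'cabcac': from fail(16)=13 chase 'c': 13→0 ⇒ 12;  out={5}∪out(12)={5}

Run:
i=0 'b': node 0→1  emit P3@[0:0]
i=1 'b': node 1→2  emit P3@[1:1]
i=2 'a': node 2→5 ·f
i=3 'c': node 5→6
i=4 'd': node 6→10 ·f
i=5 'd': node 10→10 ·f
i=6 'd': node 10→10 ·f
i=7 'c': node 10→12 ·f
i=8 'a': node 12→13
i=9 'b': node 13→14  emit P3@[9:9]
i=10 'c': node 14→15  emit P6@[9:10]
i=11 'a': node 15→16
i=12 'c': node 16→17  emit P5@[7:12]
i=13 'c': node 17→12 ·f
i=14 'c': node 12→12 ·f
i=15 'd': node 12→10 ·f
i=16 'b': node 10→1 ·f  emit P3@[16:16]
i=17 'b': node 1→2  emit P3@[17:17]
i=18 'c': node 2→9  emit P2@[16:18],P6@[17:18]
i=19 'd': node 9→10 ·f
i=20 'a': node 10→11  emit P4@[19:20]

Result: [[0,3],[1,3],[9,3],[10,6],[12,5],[16,3],[17,3],[18,2],[18,6],[20,4]]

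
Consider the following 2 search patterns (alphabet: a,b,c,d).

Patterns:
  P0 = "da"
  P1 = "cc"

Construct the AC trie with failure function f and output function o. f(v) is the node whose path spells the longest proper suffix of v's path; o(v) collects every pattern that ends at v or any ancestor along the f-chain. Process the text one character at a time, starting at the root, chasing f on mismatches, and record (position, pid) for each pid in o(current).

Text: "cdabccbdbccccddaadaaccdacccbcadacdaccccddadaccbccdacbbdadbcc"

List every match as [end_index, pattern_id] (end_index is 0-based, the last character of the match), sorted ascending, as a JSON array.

Build:
Trie nodes:
  n0 'ε': c→3 d→1
  n1 'd': a→2
  n2 'da': ·  [P0 ends]
  n3 'c': c→4
  n4 'cc': ·  [P1 ends]

BFS fail/out derivation:
  fail(1) 'd': from fail(0)=0 chase 'd': 0 ⇒ 0;  out=∅∪out(0)=∅
  fail(3) 'c': from fail(0)=0 chase 'c': 0 ⇒ 0;  out=∅∪out(0)=∅
  fail(2) 'da': from fail(1)=0 chase 'a': 0 ⇒ 0;  out={0}∪out(0)={0}
  fail(4) 'cc': from fail(3)=0 chase 'c': 0 ⇒ 3;  out={1}∪out(3)={1}

Run:
pos 0 'c': at 3
pos 1 'd': at 1 (fail-walked)
pos 2 'a': at 2  ** P0@[1:2]
pos 3 'b': at 0 (fail-walked)
pos 4 'c': at 3
pos 5 'c': at 4  ** P1@[4:5]
pos 6 'b': at 0 (fail-walked)
pos 7 'd': at 1
pos 8 'b': at 0 (fail-walked)
pos 9 'c': at 3
pos 10 'c': at 4  ** P1@[9:10]
pos 11 'c': at 4 (fail-walked)  ** P1@[10:11]
pos 12 'c': at 4 (fail-walked)  ** P1@[11:12]
pos 13 'd': at 1 (fail-walked)
pos 14 'd': at 1 (fail-walked)
pos 15 'a': at 2  ** P0@[14:15]
pos 16 'a': at 0 (fail-walked)
pos 17 'd': at 1
pos 18 'a': at 2  ** P0@[17:18]
pos 19 'a': at 0 (fail-walked)
pos 20 'c': at 3
pos 21 'c': at 4  ** P1@[20:21]
pos 22 'd': at 1 (fail-walked)
pos 23 'a': at 2  ** P0@[22:23]
pos 24 'c': at 3 (fail-walked)
pos 25 'c': at 4  ** P1@[24:25]
pos 26 'c': at 4 (fail-walked)  ** P1@[25:26]
pos 27 'b': at 0 (fail-walked)
pos 28 'c': at 3
pos 29 'a': at 0 (fail-walked)
pos 30 'd': at 1
pos 31 'a': at 2  ** P0@[30:31]
pos 32 'c': at 3 (fail-walked)
pos 33 'd': at 1 (fail-walked)
pos 34 'a': at 2  ** P0@[33:34]
pos 35 'c': at 3 (fail-walked)
pos 36 'c': at 4  ** P1@[35:36]
pos 37 'c': at 4 (fail-walked)  ** P1@[36:37]
pos 38 'c': at 4 (fail-walked)  ** P1@[37:38]
pos 39 'd': at 1 (fail-walked)
pos 40 'd': at 1 (fail-walked)
pos 41 'a': at 2  ** P0@[40:41]
pos 42 'd': at 1 (fail-walked)
pos 43 'a': at 2  ** P0@[42:43]
pos 44 'c': at 3 (fail-walked)
pos 45 'c': at 4  ** P1@[44:45]
pos 46 'b': at 0 (fail-walked)
pos 47 'c': at 3
pos 48 'c': at 4  ** P1@[47:48]
pos 49 'd': at 1 (fail-walked)
pos 50 'a': at 2  ** P0@[49:50]
pos 51 'c': at 3 (fail-walked)
pos 52 'b': at 0 (fail-walked)
pos 53 'b': at 0
pos 54 'd': at 1
pos 55 'a': at 2  ** P0@[54:55]
pos 56 'd': at 1 (fail-walked)
pos 57 'b': at 0 (fail-walked)
pos 58 'c': at 3
pos 59 'c': at 4  ** P1@[58:59]

Matches: [[2,0],[5,1],[10,1],[11,1],[12,1],[15,0],[18,0],[21,1],[23,0],[25,1],[26,1],[31,0],[34,0],[36,1],[37,1],[38,1],[41,0],[43,0],[45,1],[48,1],[50,0],[55,0],[59,1]]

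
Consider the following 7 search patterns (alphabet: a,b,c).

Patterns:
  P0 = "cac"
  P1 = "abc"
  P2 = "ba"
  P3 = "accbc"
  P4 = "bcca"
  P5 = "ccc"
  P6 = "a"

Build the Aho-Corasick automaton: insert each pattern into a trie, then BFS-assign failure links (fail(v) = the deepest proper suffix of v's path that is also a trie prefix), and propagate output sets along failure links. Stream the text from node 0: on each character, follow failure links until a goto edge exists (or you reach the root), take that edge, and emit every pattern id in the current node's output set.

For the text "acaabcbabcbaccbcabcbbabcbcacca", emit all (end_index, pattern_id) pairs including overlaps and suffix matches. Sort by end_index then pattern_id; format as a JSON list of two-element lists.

Build:
Trie (insert patterns):
  n0 'ε': a→4 b→7 c→1
  n1 'c': a→2 c→16
  n2 'ca': c→3
  n3 'cac': ·  ←P0
  n4 'a': b→5 c→9  ←P6
  n5 'ab': c→6
  n6 'abc': ·  ←P1
  n7 'b': a→8 c→13
  n8 'ba': ·  ←P2
  n9 'ac': c→10
  n10 'acc': b→11
  n11 'accb': c→12
  n12 'accbc': ·  ←P3
  n13 'bc': c→14
  n14 'bcc': a→15
  n15 'bcca': ·  ←P4
  n16 'cc': c→17
  n17 'ccc': ·  ←P5

BFS fail/out derivation:
  n1('c'): parent n0 fail=0; on 'c' 0 → fail=0;  out ∅∪∅=∅
  n4('a'): parent n0 fail=0; on 'a' 0 → fail=0;  out {6}∪∅={6}
  n7('b'): parent n0 fail=0; on 'b' 0 → fail=0;  out ∅∪∅=∅
  n2('ca'): parent n1 fail=0; on 'a' 0 → fail=4;  out ∅∪{6}={6}
  n5('ab'): parent n4 fail=0; on 'b' 0 → fail=7;  out ∅∪∅=∅
  n8('ba'): parent n7 fail=0; on 'a' 0 → fail=4;  out {2}∪{6}={2,6}
  n9('ac'): parent n4 fail=0; on 'c' 0 → fail=1;  out ∅∪∅=∅
  n13('bc'): parent n7 fail=0; on 'c' 0 → fail=1;  out ∅∪∅=∅
  n16('cc'): parent n1 fail=0; on 'c' 0 → fail=1;  out ∅∪∅=∅
  n3('cac'): parent n2 fail=4; on 'c' 4 → fail=9;  out {0}∪∅={0}
  n6('abc'): parent n5 fail=7; on 'c' 7 → fail=13;  out {1}∪∅={1}
  n10('acc'): parent n9 fail=1; on 'c' 1 → fail=16;  out ∅∪∅=∅
  n14('bcc'): parent n13 fail=1; on 'c' 1 → fail=16;  out ∅∪∅=∅
  n17('ccc'): parent n16 fail=1; on 'c' 1 → fail=16;  out {5}∪∅={5}
  n11('accb'): parent n10 fail=16; on 'b' 16→1→0 → fail=7;  out ∅∪∅=∅
  n15('bcca'): parent n14 fail=16; on 'a' 16→1 → fail=2;  out {4}∪{6}={4,6}
  n12('accbc'): parent n11 fail=7; on 'c' 7 → fail=13;  out {3}∪∅={3}

Scan:
pos 0 'a': at 4  → match P6@[0:0]
pos 1 'c': at 9
pos 2 'a': at 2 (via fail)  → match P6@[2:2]
pos 3 'a': at 4 (via fail)  → match P6@[3:3]
pos 4 'b': at 5
pos 5 'c': at 6  → match P1@[3:5]
pos 6 'b': at 7 (via fail)
pos 7 'a': at 8  → match P2@[6:7],P6@[7:7]
pos 8 'b': at 5 (via fail)
pos 9 'c': at 6  → match P1@[7:9]
pos 10 'b': at 7 (via fail)
pos 11 'a': at 8  → match P2@[10:11],P6@[11:11]
pos 12 'c': at 9 (via fail)
pos 13 'c': at 10
pos 14 'b': at 11
pos 15 'c': at 12  → match P3@[11:15]
pos 16 'a': at 2 (via fail)  → match P6@[16:16]
pos 17 'b': at 5 (via fail)
pos 18 'c': at 6  → match P1@[16:18]
pos 19 'b': at 7 (via fail)
pos 20 'b': at 7 (via fail)
pos 21 'a': at 8  → match P2@[20:21],P6@[21:21]
pos 22 'b': at 5 (via fail)
pos 23 'c': at 6  → match P1@[21:23]
pos 24 'b': at 7 (via fail)
pos 25 'c': at 13
pos 26 'a': at 2 (via fail)  → match P6@[26:26]
pos 27 'c': at 3  → match P0@[25:27]
pos 28 'c': at 10 (via fail)
pos 29 'a': at 2 (via fail)  → match P6@[29:29]

Matches: [[0,6],[2,6],[3,6],[5,1],[7,2],[7,6],[9,1],[11,2],[11,6],[15,3],[16,6],[18,1],[21,2],[21,6],[23,1],[26,6],[27,0],[29,6]]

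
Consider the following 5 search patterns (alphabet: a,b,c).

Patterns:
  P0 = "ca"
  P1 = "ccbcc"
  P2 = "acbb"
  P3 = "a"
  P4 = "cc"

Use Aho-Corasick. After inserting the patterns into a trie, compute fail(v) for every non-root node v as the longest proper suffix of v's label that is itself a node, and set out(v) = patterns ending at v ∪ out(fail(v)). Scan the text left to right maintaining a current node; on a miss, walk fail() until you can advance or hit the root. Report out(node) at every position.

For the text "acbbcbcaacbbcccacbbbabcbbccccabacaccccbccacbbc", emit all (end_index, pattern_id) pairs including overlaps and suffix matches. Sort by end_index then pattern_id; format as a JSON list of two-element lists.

Build automaton:
Trie nodes:
  n0 'ε': a→7 c→1
  n1 'c': a→2 c→3
  n2 'ca': ·  ←P0
  n3 'cc': b→4  ←P4
  n4 'ccb': c→5
  n5 'ccbc': c→6
  n6 'ccbcc': ·  ←P1
  n7 'a': c→8  ←P3
  n8 'ac': b→9
  n9 'acb': b→10
  n10 'acbb': ·  ←P2

BFS fail/out derivation:
  fail(1) 'c': from fail(0)=0 chase 'c': 0 ⇒ 0;  out=∅∪out(0)=∅
  fail(7) 'a': from fail(0)=0 chase 'a': 0 ⇒ 0;  out={3}∪out(0)={3}
  fail(2) 'ca': from fail(1)=0 chase 'a': 0 ⇒ 7;  out={0}∪out(7)={0,3}
  fail(3) 'cc': from fail(1)=0 chase 'c': 0 ⇒ 1;  out={4}∪out(1)={4}
  fail(8) 'ac': from fail(7)=0 chase 'c': 0 ⇒ 1;  out=∅∪out(1)=∅
  fail(4) 'ccb': from fail(3)=1 chase 'b': 1→0 ⇒ 0;  out=∅∪out(0)=∅
  fail(9) 'acb': from fail(8)=1 chase 'b': 1→0 ⇒ 0;  out=∅∪out(0)=∅
  fail(5) 'ccbc': from fail(4)=0 chase 'c': 0 ⇒ 1;  out=∅∪out(1)=∅
  fail(10) 'acbb': from fail(9)=0 chase 'b': 0 ⇒ 0;  out={2}∪out(0)={2}
  fail(6) 'ccbcc': from fail(5)=1 chase 'c': 1 ⇒ 3;  out={1}∪out(3)={1,4}

Scan:
pos 0 'a': at 7  → match P3@[0:0]
pos 1 'c': at 8
pos 2 'b': at 9
pos 3 'b': at 10  → match P2@[0:3]
pos 4 'c': at 1 (fail-walked)
pos 5 'b': at 0 (fail-walked)
pos 6 'c': at 1
pos 7 'a': at 2  → match P0@[6:7],P3@[7:7]
pos 8 'a': at 7 (fail-walked)  → match P3@[8:8]
pos 9 'c': at 8
pos 10 'b': at 9
pos 11 'b': at 10  → match P2@[8:11]
pos 12 'c': at 1 (fail-walked)
pos 13 'c': at 3  → match P4@[12:13]
pos 14 'c': at 3 (fail-walked)  → match P4@[13:14]
pos 15 'a': at 2 (fail-walked)  → match P0@[14:15],P3@[15:15]
pos 16 'c': at 8 (fail-walked)
pos 17 'b': at 9
pos 18 'b': at 10  → match P2@[15:18]
pos 19 'b': at 0 (fail-walked)
pos 20 'a': at 7  → match P3@[20:20]
pos 21 'b': at 0 (fail-walked)
pos 22 'c': at 1
pos 23 'b': at 0 (fail-walked)
pos 24 'b': at 0
pos 25 'c': at 1
pos 26 'c': at 3  → match P4@[25:26]
pos 27 'c': at 3 (fail-walked)  → match P4@[26:27]
pos 28 'c': at 3 (fail-walked)  → match P4@[27:28]
pos 29 'a': at 2 (fail-walked)  → match P0@[28:29],P3@[29:29]
pos 30 'b': at 0 (fail-walked)
pos 31 'a': at 7  → match P3@[31:31]
pos 32 'c': at 8
pos 33 'a': at 2 (fail-walked)  → match P0@[32:33],P3@[33:33]
pos 34 'c': at 8 (fail-walked)
pos 35 'c': at 3 (fail-walked)  → match P4@[34:35]
pos 36 'c': at 3 (fail-walked)  → match P4@[35:36]
pos 37 'c': at 3 (fail-walked)  → match P4@[36:37]
pos 38 'b': at 4
pos 39 'c': at 5
pos 40 'c': at 6  → match P1@[36:40],P4@[39:40]
pos 41 'a': at 2 (fail-walked)  → match P0@[40:41],P3@[41:41]
pos 42 'c': at 8 (fail-walked)
pos 43 'b': at 9
pos 44 'b': at 10  → match P2@[41:44]
pos 45 'c': at 1 (fail-walked)

All matches (sorted): [[0,3],[3,2],[7,0],[7,3],[8,3],[11,2],[13,4],[14,4],[15,0],[15,3],[18,2],[20,3],[26,4],[27,4],[28,4],[29,0],[29,3],[31,3],[33,0],[33,3],[35,4],[36,4],[37,4],[40,1],[40,4],[41,0],[41,3],[44,2]]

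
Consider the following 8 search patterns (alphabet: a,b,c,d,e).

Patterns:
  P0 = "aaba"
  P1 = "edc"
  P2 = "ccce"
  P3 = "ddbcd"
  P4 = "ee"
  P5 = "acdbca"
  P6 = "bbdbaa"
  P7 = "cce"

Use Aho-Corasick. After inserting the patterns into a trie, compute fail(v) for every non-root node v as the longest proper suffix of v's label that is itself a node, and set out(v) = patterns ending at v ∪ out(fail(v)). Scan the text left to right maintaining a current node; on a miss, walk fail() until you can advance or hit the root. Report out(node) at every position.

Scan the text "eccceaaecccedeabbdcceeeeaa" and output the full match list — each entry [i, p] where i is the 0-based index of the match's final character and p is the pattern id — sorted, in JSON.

Build:
Trie nodes:
  n0 'ε': a→1 b→23 c→8 d→12 e→5
  n1 'a': a→2 c→18
  n2 'aa': b→3
  n3 'aab': a→4
  n4 'aaba': ·  ←P0
  n5 'e': d→6 e→17
  n6 'ed': c→7
  n7 'edc': ·  ←P1
  n8 'c': c→9
  n9 'cc': c→10 e→29
  n10 'ccc': e→11
  n11 'ccce': ·  ←P2
  n12 'd': d→13
  n13 'dd': b→14
  n14 'ddb': c→15
  n15 'ddbc': d→16
  n16 'ddbcd': ·  ←P3
  n17 'ee': ·  ←P4
  n18 'ac': d→19
  n19 'acd': b→20
  n20 'acdb': c→21
  n21 'acdbc': a→22
  n22 'acdbca': ·  ←P5
  n23 'b': b→24
  n24 'bb': d→25
  n25 'bbd': b→26
  n26 'bbdb': a→27
  n27 'bbdba': a→28
  n28 'bbdbaa': ·  ←P6
  n29 'cce': ·  ←P7

Failure links (BFS by depth):
  fail(1) 'a': from fail(0)=0 chase 'a': 0 ⇒ 0;  out=∅∪out(0)=∅
  fail(5) 'e': from fail(0)=0 chase 'e': 0 ⇒ 0;  out=∅∪out(0)=∅
  fail(8) 'c': from fail(0)=0 chase 'c': 0 ⇒ 0;  out=∅∪out(0)=∅
  fail(12) 'd': from fail(0)=0 chase 'd': 0 ⇒ 0;  out=∅∪out(0)=∅
  fail(23) 'b': from fail(0)=0 chase 'b': 0 ⇒ 0;  out=∅∪out(0)=∅
  fail(2) 'aa': from fail(1)=0 chase 'a': 0 ⇒ 1;  out=∅∪out(1)=∅
  fail(6) 'ed': from fail(5)=0 chase 'd': 0 ⇒ 12;  out=∅∪out(12)=∅
  fail(9) 'cc': from fail(8)=0 chase 'c': 0 ⇒ 8;  out=∅∪out(8)=∅
  fail(13) 'dd': from fail(12)=0 chase 'd': 0 ⇒ 12;  out=∅∪out(12)=∅
  fail(17) 'ee': from fail(5)=0 chase 'e': 0 ⇒ 5;  out={4}∪out(5)={4}
  fail(18) 'ac': from fail(1)=0 chase 'c': 0 ⇒ 8;  out=∅∪out(8)=∅
  fail(24) 'bb': from fail(23)=0 chase 'b': 0 ⇒ 23;  out=∅∪out(23)=∅
  fail(3) 'aab': from fail(2)=1 chase 'b': 1→0 ⇒ 23;  out=∅∪out(23)=∅
  fail(7) 'edc': from fail(6)=12 chase 'c': 12→0 ⇒ 8;  out={1}∪out(8)={1}
  fail(10) 'ccc': from fail(9)=8 chase 'c': 8 ⇒ 9;  out=∅∪out(9)=∅
  fail(14) 'ddb': from fail(13)=12 chase 'b': 12→0 ⇒ 23;  out=∅∪out(23)=∅
  fail(19) 'acd': from fail(18)=8 chase 'd': 8→0 ⇒ 12;  out=∅∪out(12)=∅
  fail(25) 'bbd': from fail(24)=23 chase 'd': 23→0 ⇒ 12;  out=∅∪out(12)=∅
  fail(29) 'cce': from fail(9)=8 chase 'e': 8→0 ⇒ 5;  out={7}∪out(5)={7}
  fail(4) 'aaba': from fail(3)=23 chase 'a': 23→0 ⇒ 1;  out={0}∪out(1)={0}
  fail(11) 'ccce': from fail(10)=9 chase 'e': 9 ⇒ 29;  out={2}∪out(29)={2,7}
  fail(15) 'ddbc': from fail(14)=23 chase 'c': 23→0 ⇒ 8;  out=∅∪out(8)=∅
  fail(20) 'acdb': from fail(19)=12 chase 'b': 12→0 ⇒ 23;  out=∅∪out(23)=∅
  fail(26) 'bbdb': from fail(25)=12 chase 'b': 12→0 ⇒ 23;  out=∅∪out(23)=∅
  fail(16) 'ddbcd': from fail(15)=8 chase 'd': 8→0 ⇒ 12;  out={3}∪out(12)={3}
  fail(21) 'acdbc': from fail(20)=23 chase 'c': 23→0 ⇒ 8;  out=∅∪out(8)=∅
  fail(27) 'bbdba': from fail(26)=23 chase 'a': 23→0 ⇒ 1;  out=∅∪out(1)=∅
  fail(22) 'acdbca': from fail(21)=8 chase 'a': 8→0 ⇒ 1;  out={5}∪out(1)={5}
  fail(28) 'bbdbaa': from fail(27)=1 chase 'a': 1 ⇒ 2;  out={6}∪out(2)={6}

Scan:
[0] read 'e'  n0⇒n5
[1] read 'c'  n5⇒n8 (via fail)
[2] read 'c'  n8⇒n9
[3] read 'c'  n9⇒n10
[4] read 'e'  n10⇒n11  emit P2@[1:4],P7@[2:4]
[5] read 'a'  n11⇒n1 (via fail)
[6] read 'a'  n1⇒n2
[7] read 'e'  n2⇒n5 (via fail)
[8] read 'c'  n5⇒n8 (via fail)
[9] read 'c'  n8⇒n9
[10] read 'c'  n9⇒n10
[11] read 'e'  n10⇒n11  emit P2@[8:11],P7@[9:11]
[12] read 'd'  n11⇒n6 (via fail)
[13] read 'e'  n6⇒n5 (via fail)
[14] read 'a'  n5⇒n1 (via fail)
[15] read 'b'  n1⇒n23 (via fail)
[16] read 'b'  n23⇒n24
[17] read 'd'  n24⇒n25
[18] read 'c'  n25⇒n8 (via fail)
[19] read 'c'  n8⇒n9
[20] read 'e'  n9⇒n29  emit P7@[18:20]
[21] read 'e'  n29⇒n17 (via fail)  emit P4@[20:21]
[22] read 'e'  n17⇒n17 (via fail)  emit P4@[21:22]
[23] read 'e'  n17⇒n17 (via fail)  emit P4@[22:23]
[24] read 'a'  n17⇒n1 (via fail)
[25] read 'a'  n1⇒n2

All matches (sorted): [[4,2],[4,7],[11,2],[11,7],[20,7],[21,4],[22,4],[23,4]]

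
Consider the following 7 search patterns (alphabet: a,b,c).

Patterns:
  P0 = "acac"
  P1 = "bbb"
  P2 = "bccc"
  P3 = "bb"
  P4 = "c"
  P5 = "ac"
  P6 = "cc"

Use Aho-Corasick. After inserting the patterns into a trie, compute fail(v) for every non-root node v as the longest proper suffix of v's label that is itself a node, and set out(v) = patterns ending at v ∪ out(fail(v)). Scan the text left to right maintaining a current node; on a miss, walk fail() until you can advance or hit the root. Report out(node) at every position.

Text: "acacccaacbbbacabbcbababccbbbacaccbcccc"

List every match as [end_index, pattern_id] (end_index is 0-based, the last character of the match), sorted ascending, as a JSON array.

Build:
Trie nodes:
  n0 'ε': a→1 b→5 c→11
  n1 'a': c→2
  n2 'ac': a→3  ←P5
  n3 'aca': c→4
  n4 'acac': ·  ←P0
  n5 'b': b→6 c→8
  n6 'bb': b→7  ←P3
  n7 'bbb': ·  ←P1
  n8 'bc': c→9
  n9 'bcc': c→10
  n10 'bccc': ·  ←P2
  n11 'c': c→12  ←P4
  n12 'cc': ·  ←P6

Failure links (BFS by depth):
  fail(1) 'a': from fail(0)=0 chase 'a': 0 ⇒ 0;  out=∅∪out(0)=∅
  fail(5) 'b': from fail(0)=0 chase 'b': 0 ⇒ 0;  out=∅∪out(0)=∅
  fail(11) 'c': from fail(0)=0 chase 'c': 0 ⇒ 0;  out={4}∪out(0)={4}
  fail(2) 'ac': from fail(1)=0 chase 'c': 0 ⇒ 11;  out={5}∪out(11)={4,5}
  fail(6) 'bb': from fail(5)=0 chase 'b': 0 ⇒ 5;  out={3}∪out(5)={3}
  fail(8) 'bc': from fail(5)=0 chase 'c': 0 ⇒ 11;  out=∅∪out(11)={4}
  fail(12) 'cc': from fail(11)=0 chase 'c': 0 ⇒ 11;  out={6}∪out(11)={4,6}
  fail(3) 'aca': from fail(2)=11 chase 'a': 11→0 ⇒ 1;  out=∅∪out(1)=∅
  fail(7) 'bbb': from fail(6)=5 chase 'b': 5 ⇒ 6;  out={1}∪out(6)={1,3}
  fail(9) 'bcc': from fail(8)=11 chase 'c': 11 ⇒ 12;  out=∅∪out(12)={4,6}
  fail(4) 'acac': from fail(3)=1 chase 'c': 1 ⇒ 2;  out={0}∪out(2)={0,4,5}
  fail(10) 'bccc': from fail(9)=12 chase 'c': 12→11 ⇒ 12;  out={2}∪out(12)={2,4,6}

Text stream:
pos 0 'a': at 1
pos 1 'c': at 2  emit P4@[1:1],P5@[0:1]
pos 2 'a': at 3
pos 3 'c': at 4  emit P0@[0:3],P4@[3:3],P5@[2:3]
pos 4 'c': at 12 (fail-walked)  emit P4@[4:4],P6@[3:4]
pos 5 'c': at 12 (fail-walked)  emit P4@[5:5],P6@[4:5]
pos 6 'a': at 1 (fail-walked)
pos 7 'a': at 1 (fail-walked)
pos 8 'c': at 2  emit P4@[8:8],P5@[7:8]
pos 9 'b': at 5 (fail-walked)
pos 10 'b': at 6  emit P3@[9:10]
pos 11 'b': at 7  emit P1@[9:11],P3@[10:11]
pos 12 'a': at 1 (fail-walked)
pos 13 'c': at 2  emit P4@[13:13],P5@[12:13]
pos 14 'a': at 3
pos 15 'b': at 5 (fail-walked)
pos 16 'b': at 6  emit P3@[15:16]
pos 17 'c': at 8 (fail-walked)  emit P4@[17:17]
pos 18 'b': at 5 (fail-walked)
pos 19 'a': at 1 (fail-walked)
pos 20 'b': at 5 (fail-walked)
pos 21 'a': at 1 (fail-walked)
pos 22 'b': at 5 (fail-walked)
pos 23 'c': at 8  emit P4@[23:23]
pos 24 'c': at 9  emit P4@[24:24],P6@[23:24]
pos 25 'b': at 5 (fail-walked)
pos 26 'b': at 6  emit P3@[25:26]
pos 27 'b': at 7  emit P1@[25:27],P3@[26:27]
pos 28 'a': at 1 (fail-walked)
pos 29 'c': at 2  emit P4@[29:29],P5@[28:29]
pos 30 'a': at 3
pos 31 'c': at 4  emit P0@[28:31],P4@[31:31],P5@[30:31]
pos 32 'c': at 12 (fail-walked)  emit P4@[32:32],P6@[31:32]
pos 33 'b': at 5 (fail-walked)
pos 34 'c': at 8  emit P4@[34:34]
pos 35 'c': at 9  emit P4@[35:35],P6@[34:35]
pos 36 'c': at 10  emit P2@[33:36],P4@[36:36],P6@[35:36]
pos 37 'c': at 12 (fail-walked)  emit P4@[37:37],P6@[36:37]

Result: [[1,4],[1,5],[3,0],[3,4],[3,5],[4,4],[4,6],[5,4],[5,6],[8,4],[8,5],[10,3],[11,1],[11,3],[13,4],[13,5],[16,3],[17,4],[23,4],[24,4],[24,6],[26,3],[27,1],[27,3],[29,4],[29,5],[31,0],[31,4],[31,5],[32,4],[32,6],[34,4],[35,4],[35,6],[36,2],[36,4],[36,6],[37,4],[37,6]]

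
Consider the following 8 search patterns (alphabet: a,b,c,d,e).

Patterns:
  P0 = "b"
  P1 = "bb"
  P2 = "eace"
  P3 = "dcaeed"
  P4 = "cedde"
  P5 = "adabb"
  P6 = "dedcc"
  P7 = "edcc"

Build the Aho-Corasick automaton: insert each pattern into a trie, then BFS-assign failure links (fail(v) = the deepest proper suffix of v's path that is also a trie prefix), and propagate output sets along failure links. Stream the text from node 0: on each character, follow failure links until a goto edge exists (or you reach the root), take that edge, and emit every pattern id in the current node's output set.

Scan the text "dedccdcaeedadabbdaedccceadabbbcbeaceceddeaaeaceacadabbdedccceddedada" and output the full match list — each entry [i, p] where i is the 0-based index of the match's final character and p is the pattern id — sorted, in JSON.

Construct AC machine:
Trie nodes:
  n0 'ε': a→18 b→1 c→13 d→7 e→3
  n1 'b': b→2  ←P0
  n2 'bb': ·  ←P1
  n3 'e': a→4 d→27
  n4 'ea': c→5
  n5 'eac': e→6
  n6 'eace': ·  ←P2
  n7 'd': c→8 e→23
  n8 'dc': a→9
  n9 'dca': e→10
  n10 'dcae': e→11
  n11 'dcaee': d→12
  n12 'dcaeed': ·  ←P3
  n13 'c': e→14
  n14 'ce': d→15
  n15 'ced': d→16
  n16 'cedd': e→17
  n17 'cedde': ·  ←P4
  n18 'a': d→19
  n19 'ad': a→20
  n20 'ada': b→21
  n21 'adab': b→22
  n22 'adabb': ·  ←P5
  n23 'de': d→24
  n24 'ded': c→25
  n25 'dedc': c→26
  n26 'dedcc': ·  ←P6
  n27 'ed': c→28
  n28 'edc': c→29
  n29 'edcc': ·  ←P7

BFS fail/out derivation:
  n1('b'): parent n0 fail=0; on 'b' 0 → fail=0;  out {0}∪∅={0}
  n3('e'): parent n0 fail=0; on 'e' 0 → fail=0;  out ∅∪∅=∅
  n7('d'): parent n0 fail=0; on 'd' 0 → fail=0;  out ∅∪∅=∅
  n13('c'): parent n0 fail=0; on 'c' 0 → fail=0;  out ∅∪∅=∅
  n18('a'): parent n0 fail=0; on 'a' 0 → fail=0;  out ∅∪∅=∅
  n2('bb'): parent n1 fail=0; on 'b' 0 → fail=1;  out {1}∪{0}={0,1}
  n4('ea'): parent n3 fail=0; on 'a' 0 → fail=18;  out ∅∪∅=∅
  n8('dc'): parent n7 fail=0; on 'c' 0 → fail=13;  out ∅∪∅=∅
  n14('ce'): parent n13 fail=0; on 'e' 0 → fail=3;  out ∅∪∅=∅
  n19('ad'): parent n18 fail=0; on 'd' 0 → fail=7;  out ∅∪∅=∅
  n23('de'): parent n7 fail=0; on 'e' 0 → fail=3;  out ∅∪∅=∅
  n27('ed'): parent n3 fail=0; on 'd' 0 → fail=7;  out ∅∪∅=∅
  n5('eac'): parent n4 fail=18; on 'c' 18→0 → fail=13;  out ∅∪∅=∅
  n9('dca'): parent n8 fail=13; on 'a' 13→0 → fail=18;  out ∅∪∅=∅
  n15('ced'): parent n14 fail=3; on 'd' 3 → fail=27;  out ∅∪∅=∅
  n20('ada'): parent n19 fail=7; on 'a' 7→0 → fail=18;  out ∅∪∅=∅
  n24('ded'): parent n23 fail=3; on 'd' 3 → fail=27;  out ∅∪∅=∅
  n28('edc'): parent n27 fail=7; on 'c' 7 → fail=8;  out ∅∪∅=∅
  n6('eace'): parent n5 fail=13; on 'e' 13 → fail=14;  out {2}∪∅={2}
  n10('dcae'): parent n9 fail=18; on 'e' 18→0 → fail=3;  out ∅∪∅=∅
  n16('cedd'): parent n15 fail=27; on 'd' 27→7→0 → fail=7;  out ∅∪∅=∅
  n21('adab'): parent n20 fail=18; on 'b' 18→0 → fail=1;  out ∅∪{0}={0}
  n25('dedc'): parent n24 fail=27; on 'c' 27 → fail=28;  out ∅∪∅=∅
  n29('edcc'): parent n28 fail=8; on 'c' 8→13→0 → fail=13;  out {7}∪∅={7}
  n11('dcaee'): parent n10 fail=3; on 'e' 3→0 → fail=3;  out ∅∪∅=∅
  n17('cedde'): parent n16 fail=7; on 'e' 7 → fail=23;  out {4}∪∅={4}
  n22('adabb'): parent n21 fail=1; on 'b' 1 → fail=2;  out {5}∪{0,1}={0,1,5}
  n26('dedcc'): parent n25 fail=28; on 'c' 28 → fail=29;  out {6}∪{7}={6,7}
  n12('dcaeed'): parent n11 fail=3; on 'd' 3 → fail=27;  out {3}∪∅={3}

Text stream:
i=0 'd': node 0→7
i=1 'e': node 7→23
i=2 'd': node 23→24
i=3 'c': node 24→25
i=4 'c': node 25→26  ** P6@[0:4],P7@[1:4]
i=5 'd': node 26→7 (fail-walked)
i=6 'c': node 7→8
i=7 'a': node 8→9
i=8 'e': node 9→10
i=9 'e': node 10→11
i=10 'd': node 11→12  ** P3@[5:10]
i=11 'a': node 12→18 (fail-walked)
i=12 'd': node 18→19
i=13 'a': node 19→20
i=14 'b': node 20→21  ** P0@[14:14]
i=15 'b': node 21→22  ** P0@[15:15],P1@[14:15],P5@[11:15]
i=16 'd': node 22→7 (fail-walked)
i=17 'a': node 7→18 (fail-walked)
i=18 'e': node 18→3 (fail-walked)
i=19 'd': node 3→27
i=20 'c': node 27→28
i=21 'c': node 28→29  ** P7@[18:21]
i=22 'c': node 29→13 (fail-walked)
i=23 'e': node 13→14
i=24 'a': node 14→4 (fail-walked)
i=25 'd': node 4→19 (fail-walked)
i=26 'a': node 19→20
i=27 'b': node 20→21  ** P0@[27:27]
i=28 'b': node 21→22  ** P0@[28:28],P1@[27:28],P5@[24:28]
i=29 'b': node 22→2 (fail-walked)  ** P0@[29:29],P1@[28:29]
i=30 'c': node 2→13 (fail-walked)
i=31 'b': node 13→1 (fail-walked)  ** P0@[31:31]
i=32 'e': node 1→3 (fail-walked)
i=33 'a': node 3→4
i=34 'c': node 4→5
i=35 'e': node 5→6  ** P2@[32:35]
i=36 'c': node 6→13 (fail-walked)
i=37 'e': node 13→14
i=38 'd': node 14→15
i=39 'd': node 15→16
i=40 'e': node 16→17  ** P4@[36:40]
i=41 'a': node 17→4 (fail-walked)
i=42 'a': node 4→18 (fail-walked)
i=43 'e': node 18→3 (fail-walked)
i=44 'a': node 3→4
i=45 'c': node 4→5
i=46 'e': node 5→6  ** P2@[43:46]
i=47 'a': node 6→4 (fail-walked)
i=48 'c': node 4→5
i=49 'a': node 5→18 (fail-walked)
i=50 'd': node 18→19
i=51 'a': node 19→20
i=52 'b': node 20→21  ** P0@[52:52]
i=53 'b': node 21→22  ** P0@[53:53],P1@[52:53],P5@[49:53]
i=54 'd': node 22→7 (fail-walked)
i=55 'e': node 7→23
i=56 'd': node 23→24
i=57 'c': node 24→25
i=58 'c': node 25→26  ** P6@[54:58],P7@[55:58]
i=59 'c': node 26→13 (fail-walked)
i=60 'e': node 13→14
i=61 'd': node 14→15
i=62 'd': node 15→16
i=63 'e': node 16→17  ** P4@[59:63]
i=64 'd': node 17→24 (fail-walked)
i=65 'a': node 24→18 (fail-walked)
i=66 'd': node 18→19
i=67 'a': node 19→20

Matches: [[4,6],[4,7],[10,3],[14,0],[15,0],[15,1],[15,5],[21,7],[27,0],[28,0],[28,1],[28,5],[29,0],[29,1],[31,0],[35,2],[40,4],[46,2],[52,0],[53,0],[53,1],[53,5],[58,6],[58,7],[63,4]]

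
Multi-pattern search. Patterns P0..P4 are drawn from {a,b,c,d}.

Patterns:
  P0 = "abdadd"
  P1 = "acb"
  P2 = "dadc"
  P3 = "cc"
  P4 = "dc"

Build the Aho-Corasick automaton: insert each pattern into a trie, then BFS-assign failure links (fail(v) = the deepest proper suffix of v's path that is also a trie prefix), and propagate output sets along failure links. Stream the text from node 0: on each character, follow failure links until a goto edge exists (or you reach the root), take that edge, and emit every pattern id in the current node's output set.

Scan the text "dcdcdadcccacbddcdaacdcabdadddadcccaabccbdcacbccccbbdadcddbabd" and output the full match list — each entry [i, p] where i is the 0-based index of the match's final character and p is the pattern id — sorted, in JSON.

Build automaton:
Trie nodes:
  0='ε' goto a→1 c→13 d→9
  1='a' goto b→2 c→7
  2='ab' goto d→3
  3='abd' goto a→4
  4='abda' goto d→5
  5='abdad' goto d→6
  6='abdadd' goto ·  [P0 ends]
  7='ac' goto b→8
  8='acb' goto ·  [P1 ends]
  9='d' goto a→10 c→15
  10='da' goto d→11
  11='dad' goto c→12
  12='dadc' goto ·  [P2 ends]
  13='c' goto c→14
  14='cc' goto ·  [P3 ends]
  15='dc' goto ·  [P4 ends]

Failure links (BFS by depth):
  fail(1) 'a': from fail(0)=0 chase 'a': 0 ⇒ 0;  out=∅∪out(0)=∅
  fail(9) 'd': from fail(0)=0 chase 'd': 0 ⇒ 0;  out=∅∪out(0)=∅
  fail(13) 'c': from fail(0)=0 chase 'c': 0 ⇒ 0;  out=∅∪out(0)=∅
  fail(2) 'ab': from fail(1)=0 chase 'b': 0 ⇒ 0;  out=∅∪out(0)=∅
  fail(7) 'ac': from fail(1)=0 chase 'c': 0 ⇒ 13;  out=∅∪out(13)=∅
  fail(10) 'da': from fail(9)=0 chase 'a': 0 ⇒ 1;  out=∅∪out(1)=∅
  fail(14) 'cc': from fail(13)=0 chase 'c': 0 ⇒ 13;  out={3}∪out(13)={3}
  fail(15) 'dc': from fail(9)=0 chase 'c': 0 ⇒ 13;  out={4}∪out(13)={4}
  fail(3) 'abd': from fail(2)=0 chase 'd': 0 ⇒ 9;  out=∅∪out(9)=∅
  fail(8) 'acb': from fail(7)=13 chase 'b': 13→0 ⇒ 0;  out={1}∪out(0)={1}
  fail(11) 'dad': from fail(10)=1 chase 'd': 1→0 ⇒ 9;  out=∅∪out(9)=∅
  fail(4) 'abda': from fail(3)=9 chase 'a': 9 ⇒ 10;  out=∅∪out(10)=∅
  fail(12) 'dadc': from fail(11)=9 chase 'c': 9 ⇒ 15;  out={2}∪out(15)={2,4}
  fail(5) 'abdad': from fail(4)=10 chase 'd': 10 ⇒ 11;  out=∅∪out(11)=∅
  fail(6) 'abdadd': from fail(5)=11 chase 'd': 11→9→0 ⇒ 9;  out={0}∪out(9)={0}

Text stream:
i=0 'd': node 0→9
i=1 'c': node 9→15  ** P4@[0:1]
i=2 'd': node 15→9 (via fail)
i=3 'c': node 9→15  ** P4@[2:3]
i=4 'd': node 15→9 (via fail)
i=5 'a': node 9→10
i=6 'd': node 10→11
i=7 'c': node 11→12  ** P2@[4:7],P4@[6:7]
i=8 'c': node 12→14 (via fail)  ** P3@[7:8]
i=9 'c': node 14→14 (via fail)  ** P3@[8:9]
i=10 'a': node 14→1 (via fail)
i=11 'c': node 1→7
i=12 'b': node 7→8  ** P1@[10:12]
i=13 'd': node 8→9 (via fail)
i=14 'd': node 9→9 (via fail)
i=15 'c': node 9→15  ** P4@[14:15]
i=16 'd': node 15→9 (via fail)
i=17 'a': node 9→10
i=18 'a': node 10→1 (via fail)
i=19 'c': node 1→7
i=20 'd': node 7→9 (via fail)
i=21 'c': node 9→15  ** P4@[20:21]
i=22 'a': node 15→1 (via fail)
i=23 'b': node 1→2
i=24 'd': node 2→3
i=25 'a': node 3→4
i=26 'd': node 4→5
i=27 'd': node 5→6  ** P0@[22:27]
i=28 'd': node 6→9 (via fail)
i=29 'a': node 9→10
i=30 'd': node 10→11
i=31 'c': node 11→12  ** P2@[28:31],P4@[30:31]
i=32 'c': node 12→14 (via fail)  ** P3@[31:32]
i=33 'c': node 14→14 (via fail)  ** P3@[32:33]
i=34 'a': node 14→1 (via fail)
i=35 'a': node 1→1 (via fail)
i=36 'b': node 1→2
i=37 'c': node 2→13 (via fail)
i=38 'c': node 13→14  ** P3@[37:38]
i=39 'b': node 14→0 (via fail)
i=40 'd': node 0→9
i=41 'c': node 9→15  ** P4@[40:41]
i=42 'a': node 15→1 (via fail)
i=43 'c': node 1→7
i=44 'b': node 7→8  ** P1@[42:44]
i=45 'c': node 8→13 (via fail)
i=46 'c': node 13→14  ** P3@[45:46]
i=47 'c': node 14→14 (via fail)  ** P3@[46:47]
i=48 'c': node 14→14 (via fail)  ** P3@[47:48]
i=49 'b': node 14→0 (via fail)
i=50 'b': node 0→0
i=51 'd': node 0→9
i=52 'a': node 9→10
i=53 'd': node 10→11
i=54 'c': node 11→12  ** P2@[51:54],P4@[53:54]
i=55 'd': node 12→9 (via fail)
i=56 'd': node 9→9 (via fail)
i=57 'b': node 9→0 (via fail)
i=58 'a': node 0→1
i=59 'b': node 1→2
i=60 'd': node 2→3

Matches: [[1,4],[3,4],[7,2],[7,4],[8,3],[9,3],[12,1],[15,4],[21,4],[27,0],[31,2],[31,4],[32,3],[33,3],[38,3],[41,4],[44,1],[46,3],[47,3],[48,3],[54,2],[54,4]]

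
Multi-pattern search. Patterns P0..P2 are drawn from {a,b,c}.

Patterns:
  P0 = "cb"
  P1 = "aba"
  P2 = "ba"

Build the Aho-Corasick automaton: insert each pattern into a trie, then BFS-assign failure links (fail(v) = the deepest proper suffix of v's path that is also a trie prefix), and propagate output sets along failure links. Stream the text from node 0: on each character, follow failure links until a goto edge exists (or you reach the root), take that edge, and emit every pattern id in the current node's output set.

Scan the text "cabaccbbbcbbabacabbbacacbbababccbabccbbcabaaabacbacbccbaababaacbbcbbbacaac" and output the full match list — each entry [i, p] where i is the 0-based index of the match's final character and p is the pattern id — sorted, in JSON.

Build automaton:
Trie (insert patterns):
  n0 'ε': a→3 b→6 c→1
  n1 'c': b→2
  n2 'cb': ·  [P0 ends]
  n3 'a': b→4
  n4 'ab': a→5
  n5 'aba': ·  [P1 ends]
  n6 'b': a→7
  n7 'ba': ·  [P2 ends]

BFS fail/out derivation:
  fail(1) 'c': from fail(0)=0 chase 'c': 0 ⇒ 0;  out=∅∪out(0)=∅
  fail(3) 'a': from fail(0)=0 chase 'a': 0 ⇒ 0;  out=∅∪out(0)=∅
  fail(6) 'b': from fail(0)=0 chase 'b': 0 ⇒ 0;  out=∅∪out(0)=∅
  fail(2) 'cb': from fail(1)=0 chase 'b': 0 ⇒ 6;  out={0}∪out(6)={0}
  fail(4) 'ab': from fail(3)=0 chase 'b': 0 ⇒ 6;  out=∅∪out(6)=∅
  fail(7) 'ba': from fail(6)=0 chase 'a': 0 ⇒ 3;  out={2}∪out(3)={2}
  fail(5) 'aba': from fail(4)=6 chase 'a': 6 ⇒ 7;  out={1}∪out(7)={1,2}

Run:
pos 0 'c': at 1
pos 1 'a': at 3 ·f
pos 2 'b': at 4
pos 3 'a': at 5  emit P1@[1:3],P2@[2:3]
pos 4 'c': at 1 ·f
pos 5 'c': at 1 ·f
pos 6 'b': at 2  emit P0@[5:6]
pos 7 'b': at 6 ·f
pos 8 'b': at 6 ·f
pos 9 'c': at 1 ·f
pos 10 'b': at 2  emit P0@[9:10]
pos 11 'b': at 6 ·f
pos 12 'a': at 7  emit P2@[11:12]
pos 13 'b': at 4 ·f
pos 14 'a': at 5  emit P1@[12:14],P2@[13:14]
pos 15 'c': at 1 ·f
pos 16 'a': at 3 ·f
pos 17 'b': at 4
pos 18 'b': at 6 ·f
pos 19 'b': at 6 ·f
pos 20 'a': at 7  emit P2@[19:20]
pos 21 'c': at 1 ·f
pos 22 'a': at 3 ·f
pos 23 'c': at 1 ·f
pos 24 'b': at 2  emit P0@[23:24]
pos 25 'b': at 6 ·f
pos 26 'a': at 7  emit P2@[25:26]
pos 27 'b': at 4 ·f
pos 28 'a': at 5  emit P1@[26:28],P2@[27:28]
pos 29 'b': at 4 ·f
pos 30 'c': at 1 ·f
pos 31 'c': at 1 ·f
pos 32 'b': at 2  emit P0@[31:32]
pos 33 'a': at 7 ·f  emit P2@[32:33]
pos 34 'b': at 4 ·f
pos 35 'c': at 1 ·f
pos 36 'c': at 1 ·f
pos 37 'b': at 2  emit P0@[36:37]
pos 38 'b': at 6 ·f
pos 39 'c': at 1 ·f
pos 40 'a': at 3 ·f
pos 41 'b': at 4
pos 42 'a': at 5  emit P1@[40:42],P2@[41:42]
pos 43 'a': at 3 ·f
pos 44 'a': at 3 ·f
pos 45 'b': at 4
pos 46 'a': at 5  emit P1@[44:46],P2@[45:46]
pos 47 'c': at 1 ·f
pos 48 'b': at 2  emit P0@[47:48]
pos 49 'a': at 7 ·f  emit P2@[48:49]
pos 50 'c': at 1 ·f
pos 51 'b': at 2  emit P0@[50:51]
pos 52 'c': at 1 ·f
pos 53 'c': at 1 ·f
pos 54 'b': at 2  emit P0@[53:54]
pos 55 'a': at 7 ·f  emit P2@[54:55]
pos 56 'a': at 3 ·f
pos 57 'b': at 4
pos 58 'a': at 5  emit P1@[56:58],P2@[57:58]
pos 59 'b': at 4 ·f
pos 60 'a': at 5  emit P1@[58:60],P2@[59:60]
pos 61 'a': at 3 ·f
pos 62 'c': at 1 ·f
pos 63 'b': at 2  emit P0@[62:63]
pos 64 'b': at 6 ·f
pos 65 'c': at 1 ·f
pos 66 'b': at 2  emit P0@[65:66]
pos 67 'b': at 6 ·f
pos 68 'b': at 6 ·f
pos 69 'a': at 7  emit P2@[68:69]
pos 70 'c': at 1 ·f
pos 71 'a': at 3 ·f
pos 72 'a': at 3 ·f
pos 73 'c': at 1 ·f

All matches (sorted): [[3,1],[3,2],[6,0],[10,0],[12,2],[14,1],[14,2],[20,2],[24,0],[26,2],[28,1],[28,2],[32,0],[33,2],[37,0],[42,1],[42,2],[46,1],[46,2],[48,0],[49,2],[51,0],[54,0],[55,2],[58,1],[58,2],[60,1],[60,2],[63,0],[66,0],[69,2]]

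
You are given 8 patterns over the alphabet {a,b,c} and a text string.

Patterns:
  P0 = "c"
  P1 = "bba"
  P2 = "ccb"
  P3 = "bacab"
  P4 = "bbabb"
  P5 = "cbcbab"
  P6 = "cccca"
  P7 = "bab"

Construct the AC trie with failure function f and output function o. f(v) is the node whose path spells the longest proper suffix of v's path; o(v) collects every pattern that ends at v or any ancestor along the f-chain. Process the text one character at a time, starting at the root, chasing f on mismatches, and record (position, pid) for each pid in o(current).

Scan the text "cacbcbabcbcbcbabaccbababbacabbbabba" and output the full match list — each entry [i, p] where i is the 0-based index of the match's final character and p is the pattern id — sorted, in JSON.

Construct AC machine:
Trie (insert patterns):
  n0 'ε': b→2 c→1
  n1 'c': b→13 c→5  ←P0
  n2 'b': a→7 b→3
  n3 'bb': a→4
  n4 'bba': b→11  ←P1
  n5 'cc': b→6 c→18
  n6 'ccb': ·  ←P2
  n7 'ba': b→21 c→8
  n8 'bac': a→9
  n9 'baca': b→10
  n10 'bacab': ·  ←P3
  n11 'bbab': b→12
  n12 'bbabb': ·  ←P4
  n13 'cb': c→14
  n14 'cbc': b→15
  n15 'cbcb': a→16
  n16 'cbcba': b→17
  n17 'cbcbab': ·  ←P5
  n18 'ccc': c→19
  n19 'cccc': a→20
  n20 'cccca': ·  ←P6
  n21 'bab': ·  ←P7

BFS fail/out derivation:
  fail(1) 'c': from fail(0)=0 chase 'c': 0 ⇒ 0;  out={0}∪out(0)={0}
  fail(2) 'b': from fail(0)=0 chase 'b': 0 ⇒ 0;  out=∅∪out(0)=∅
  fail(3) 'bb': from fail(2)=0 chase 'b': 0 ⇒ 2;  out=∅∪out(2)=∅
  fail(5) 'cc': from fail(1)=0 chase 'c': 0 ⇒ 1;  out=∅∪out(1)={0}
  fail(7) 'ba': from fail(2)=0 chase 'a': 0 ⇒ 0;  out=∅∪out(0)=∅
  fail(13) 'cb': from fail(1)=0 chase 'b': 0 ⇒ 2;  out=∅∪out(2)=∅
  fail(4) 'bba': from fail(3)=2 chase 'a': 2 ⇒ 7;  out={1}∪out(7)={1}
  fail(6) 'ccb': from fail(5)=1 chase 'b': 1 ⇒ 13;  out={2}∪out(13)={2}
  fail(8) 'bac': from fail(7)=0 chase 'c': 0 ⇒ 1;  out=∅∪out(1)={0}
  fail(14) 'cbc': from fail(13)=2 chase 'c': 2→0 ⇒ 1;  out=∅∪out(1)={0}
  fail(18) 'ccc': from fail(5)=1 chase 'c': 1 ⇒ 5;  out=∅∪out(5)={0}
  fail(21) 'bab': from fail(7)=0 chase 'b': 0 ⇒ 2;  out={7}∪out(2)={7}
  fail(9) 'baca': from fail(8)=1 chase 'a': 1→0 ⇒ 0;  out=∅∪out(0)=∅
  fail(11) 'bbab': from fail(4)=7 chase 'b': 7 ⇒ 21;  out=∅∪out(21)={7}
  fail(15) 'cbcb': from fail(14)=1 chase 'b': 1 ⇒ 13;  out=∅∪out(13)=∅
  fail(19) 'cccc': from fail(18)=5 chase 'c': 5 ⇒ 18;  out=∅∪out(18)={0}
  fail(10) 'bacab': from fail(9)=0 chase 'b': 0 ⇒ 2;  out={3}∪out(2)={3}
  fail(12) 'bbabb': from fail(11)=21 chase 'b': 21→2 ⇒ 3;  out={4}∪out(3)={4}
  fail(16) 'cbcba': from fail(15)=13 chase 'a': 13→2 ⇒ 7;  out=∅∪out(7)=∅
  fail(20) 'cccca': from fail(19)=18 chase 'a': 18→5→1→0 ⇒ 0;  out={6}∪out(0)={6}
  fail(17) 'cbcbab': from fail(16)=7 chase 'b': 7 ⇒ 21;  out={5}∪out(21)={5,7}

Text stream:
i=0 'c': node 0→1  ** P0@[0:0]
i=1 'a': node 1→0 (via fail)
i=2 'c': node 0→1  ** P0@[2:2]
i=3 'b': node 1→13
i=4 'c': node 13→14  ** P0@[4:4]
i=5 'b': node 14→15
i=6 'a': node 15→16
i=7 'b': node 16→17  ** P5@[2:7],P7@[5:7]
i=8 'c': node 17→1 (via fail)  ** P0@[8:8]
i=9 'b': node 1→13
i=10 'c': node 13→14  ** P0@[10:10]
i=11 'b': node 14→15
i=12 'c': node 15→14 (via fail)  ** P0@[12:12]
i=13 'b': node 14→15
i=14 'a': node 15→16
i=15 'b': node 16→17  ** P5@[10:15],P7@[13:15]
i=16 'a': node 17→7 (via fail)
i=17 'c': node 7→8  ** P0@[17:17]
i=18 'c': node 8→5 (via fail)  ** P0@[18:18]
i=19 'b': node 5→6  ** P2@[17:19]
i=20 'a': node 6→7 (via fail)
i=21 'b': node 7→21  ** P7@[19:21]
i=22 'a': node 21→7 (via fail)
i=23 'b': node 7→21  ** P7@[21:23]
i=24 'b': node 21→3 (via fail)
i=25 'a': node 3→4  ** P1@[23:25]
i=26 'c': node 4→8 (via fail)  ** P0@[26:26]
i=27 'a': node 8→9
i=28 'b': node 9→10  ** P3@[24:28]
i=29 'b': node 10→3 (via fail)
i=30 'b': node 3→3 (via fail)
i=31 'a': node 3→4  ** P1@[29:31]
i=32 'b': node 4→11  ** P7@[30:32]
i=33 'b': node 11→12  ** P4@[29:33]
i=34 'a': node 12→4 (via fail)  ** P1@[32:34]

Matches: [[0,0],[2,0],[4,0],[7,5],[7,7],[8,0],[10,0],[12,0],[15,5],[15,7],[17,0],[18,0],[19,2],[21,7],[23,7],[25,1],[26,0],[28,3],[31,1],[32,7],[33,4],[34,1]]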